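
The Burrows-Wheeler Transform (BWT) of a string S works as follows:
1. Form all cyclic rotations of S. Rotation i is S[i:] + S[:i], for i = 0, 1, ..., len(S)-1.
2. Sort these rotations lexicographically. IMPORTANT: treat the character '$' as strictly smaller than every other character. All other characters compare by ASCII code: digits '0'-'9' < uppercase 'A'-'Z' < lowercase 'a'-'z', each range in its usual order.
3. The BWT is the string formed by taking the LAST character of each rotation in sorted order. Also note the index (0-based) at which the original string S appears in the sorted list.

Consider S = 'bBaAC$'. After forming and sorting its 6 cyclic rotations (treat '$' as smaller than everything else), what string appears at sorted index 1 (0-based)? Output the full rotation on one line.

Answer: AC$bBa

Derivation:
All 6 rotations (rotation i = S[i:]+S[:i]):
  rot[0] = bBaAC$
  rot[1] = BaAC$b
  rot[2] = aAC$bB
  rot[3] = AC$bBa
  rot[4] = C$bBaA
  rot[5] = $bBaAC
Sorted (with $ < everything):
  sorted[0] = $bBaAC
  sorted[1] = AC$bBa
  sorted[2] = BaAC$b
  sorted[3] = C$bBaA
  sorted[4] = aAC$bB
  sorted[5] = bBaAC$
sorted[1] = AC$bBa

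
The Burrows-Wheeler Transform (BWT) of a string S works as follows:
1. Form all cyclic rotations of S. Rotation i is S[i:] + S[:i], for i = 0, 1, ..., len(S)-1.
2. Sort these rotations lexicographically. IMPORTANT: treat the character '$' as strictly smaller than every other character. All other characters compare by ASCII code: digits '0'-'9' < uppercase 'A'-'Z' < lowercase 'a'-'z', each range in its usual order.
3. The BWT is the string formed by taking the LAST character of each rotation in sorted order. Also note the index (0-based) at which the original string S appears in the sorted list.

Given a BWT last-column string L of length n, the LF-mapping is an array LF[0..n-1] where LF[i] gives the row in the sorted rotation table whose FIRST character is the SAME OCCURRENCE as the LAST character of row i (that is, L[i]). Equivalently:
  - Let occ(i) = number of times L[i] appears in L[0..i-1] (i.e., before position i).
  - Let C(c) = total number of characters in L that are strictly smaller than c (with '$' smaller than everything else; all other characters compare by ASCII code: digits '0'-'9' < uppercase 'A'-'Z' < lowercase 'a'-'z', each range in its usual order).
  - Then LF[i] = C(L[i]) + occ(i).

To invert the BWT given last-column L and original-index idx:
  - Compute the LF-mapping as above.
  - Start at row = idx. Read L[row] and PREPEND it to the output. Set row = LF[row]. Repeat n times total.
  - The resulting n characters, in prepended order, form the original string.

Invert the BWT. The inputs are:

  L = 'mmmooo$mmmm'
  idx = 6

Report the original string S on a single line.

Answer: mommomommm$

Derivation:
LF mapping: 1 2 3 8 9 10 0 4 5 6 7
Walk LF starting at row 6, prepending L[row]:
  step 1: row=6, L[6]='$', prepend. Next row=LF[6]=0
  step 2: row=0, L[0]='m', prepend. Next row=LF[0]=1
  step 3: row=1, L[1]='m', prepend. Next row=LF[1]=2
  step 4: row=2, L[2]='m', prepend. Next row=LF[2]=3
  step 5: row=3, L[3]='o', prepend. Next row=LF[3]=8
  step 6: row=8, L[8]='m', prepend. Next row=LF[8]=5
  step 7: row=5, L[5]='o', prepend. Next row=LF[5]=10
  step 8: row=10, L[10]='m', prepend. Next row=LF[10]=7
  step 9: row=7, L[7]='m', prepend. Next row=LF[7]=4
  step 10: row=4, L[4]='o', prepend. Next row=LF[4]=9
  step 11: row=9, L[9]='m', prepend. Next row=LF[9]=6
Reversed output: mommomommm$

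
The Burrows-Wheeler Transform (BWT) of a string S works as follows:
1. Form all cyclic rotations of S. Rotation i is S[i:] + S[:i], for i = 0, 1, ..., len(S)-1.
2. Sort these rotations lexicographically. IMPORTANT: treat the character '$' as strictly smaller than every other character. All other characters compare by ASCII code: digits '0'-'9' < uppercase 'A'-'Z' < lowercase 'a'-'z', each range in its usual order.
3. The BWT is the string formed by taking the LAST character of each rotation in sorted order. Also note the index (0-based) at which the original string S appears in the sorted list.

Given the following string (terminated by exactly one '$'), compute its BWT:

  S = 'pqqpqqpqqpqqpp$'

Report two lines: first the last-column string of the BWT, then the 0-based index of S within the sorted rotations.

Answer: ppqqqq$qqqqpppp
6

Derivation:
All 15 rotations (rotation i = S[i:]+S[:i]):
  rot[0] = pqqpqqpqqpqqpp$
  rot[1] = qqpqqpqqpqqpp$p
  rot[2] = qpqqpqqpqqpp$pq
  rot[3] = pqqpqqpqqpp$pqq
  rot[4] = qqpqqpqqpp$pqqp
  rot[5] = qpqqpqqpp$pqqpq
  rot[6] = pqqpqqpp$pqqpqq
  rot[7] = qqpqqpp$pqqpqqp
  rot[8] = qpqqpp$pqqpqqpq
  rot[9] = pqqpp$pqqpqqpqq
  rot[10] = qqpp$pqqpqqpqqp
  rot[11] = qpp$pqqpqqpqqpq
  rot[12] = pp$pqqpqqpqqpqq
  rot[13] = p$pqqpqqpqqpqqp
  rot[14] = $pqqpqqpqqpqqpp
Sorted (with $ < everything):
  sorted[0] = $pqqpqqpqqpqqpp  (last char: 'p')
  sorted[1] = p$pqqpqqpqqpqqp  (last char: 'p')
  sorted[2] = pp$pqqpqqpqqpqq  (last char: 'q')
  sorted[3] = pqqpp$pqqpqqpqq  (last char: 'q')
  sorted[4] = pqqpqqpp$pqqpqq  (last char: 'q')
  sorted[5] = pqqpqqpqqpp$pqq  (last char: 'q')
  sorted[6] = pqqpqqpqqpqqpp$  (last char: '$')
  sorted[7] = qpp$pqqpqqpqqpq  (last char: 'q')
  sorted[8] = qpqqpp$pqqpqqpq  (last char: 'q')
  sorted[9] = qpqqpqqpp$pqqpq  (last char: 'q')
  sorted[10] = qpqqpqqpqqpp$pq  (last char: 'q')
  sorted[11] = qqpp$pqqpqqpqqp  (last char: 'p')
  sorted[12] = qqpqqpp$pqqpqqp  (last char: 'p')
  sorted[13] = qqpqqpqqpp$pqqp  (last char: 'p')
  sorted[14] = qqpqqpqqpqqpp$p  (last char: 'p')
Last column: ppqqqq$qqqqpppp
Original string S is at sorted index 6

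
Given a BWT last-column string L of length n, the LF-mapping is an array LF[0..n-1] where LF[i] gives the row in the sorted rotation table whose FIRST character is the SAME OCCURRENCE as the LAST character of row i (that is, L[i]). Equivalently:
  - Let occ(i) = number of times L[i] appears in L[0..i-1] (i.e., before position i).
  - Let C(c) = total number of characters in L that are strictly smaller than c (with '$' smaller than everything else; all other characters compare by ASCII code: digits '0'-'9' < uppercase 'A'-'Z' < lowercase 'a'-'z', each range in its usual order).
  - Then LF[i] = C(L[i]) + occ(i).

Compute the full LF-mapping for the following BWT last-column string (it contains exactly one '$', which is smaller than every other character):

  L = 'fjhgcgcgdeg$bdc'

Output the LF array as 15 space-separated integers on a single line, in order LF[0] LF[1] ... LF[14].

Char counts: '$':1, 'b':1, 'c':3, 'd':2, 'e':1, 'f':1, 'g':4, 'h':1, 'j':1
C (first-col start): C('$')=0, C('b')=1, C('c')=2, C('d')=5, C('e')=7, C('f')=8, C('g')=9, C('h')=13, C('j')=14
L[0]='f': occ=0, LF[0]=C('f')+0=8+0=8
L[1]='j': occ=0, LF[1]=C('j')+0=14+0=14
L[2]='h': occ=0, LF[2]=C('h')+0=13+0=13
L[3]='g': occ=0, LF[3]=C('g')+0=9+0=9
L[4]='c': occ=0, LF[4]=C('c')+0=2+0=2
L[5]='g': occ=1, LF[5]=C('g')+1=9+1=10
L[6]='c': occ=1, LF[6]=C('c')+1=2+1=3
L[7]='g': occ=2, LF[7]=C('g')+2=9+2=11
L[8]='d': occ=0, LF[8]=C('d')+0=5+0=5
L[9]='e': occ=0, LF[9]=C('e')+0=7+0=7
L[10]='g': occ=3, LF[10]=C('g')+3=9+3=12
L[11]='$': occ=0, LF[11]=C('$')+0=0+0=0
L[12]='b': occ=0, LF[12]=C('b')+0=1+0=1
L[13]='d': occ=1, LF[13]=C('d')+1=5+1=6
L[14]='c': occ=2, LF[14]=C('c')+2=2+2=4

Answer: 8 14 13 9 2 10 3 11 5 7 12 0 1 6 4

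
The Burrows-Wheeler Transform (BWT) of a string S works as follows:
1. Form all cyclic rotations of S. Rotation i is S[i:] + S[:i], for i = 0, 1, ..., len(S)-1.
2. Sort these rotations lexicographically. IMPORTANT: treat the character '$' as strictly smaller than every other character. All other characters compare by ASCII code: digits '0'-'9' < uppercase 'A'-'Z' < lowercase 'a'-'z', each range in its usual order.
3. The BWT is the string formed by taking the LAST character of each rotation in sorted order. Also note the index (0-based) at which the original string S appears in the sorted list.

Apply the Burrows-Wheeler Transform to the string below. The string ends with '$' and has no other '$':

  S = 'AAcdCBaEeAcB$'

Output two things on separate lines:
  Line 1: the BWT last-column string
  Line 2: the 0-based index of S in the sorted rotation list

Answer: B$eAcCdaBAAcE
1

Derivation:
All 13 rotations (rotation i = S[i:]+S[:i]):
  rot[0] = AAcdCBaEeAcB$
  rot[1] = AcdCBaEeAcB$A
  rot[2] = cdCBaEeAcB$AA
  rot[3] = dCBaEeAcB$AAc
  rot[4] = CBaEeAcB$AAcd
  rot[5] = BaEeAcB$AAcdC
  rot[6] = aEeAcB$AAcdCB
  rot[7] = EeAcB$AAcdCBa
  rot[8] = eAcB$AAcdCBaE
  rot[9] = AcB$AAcdCBaEe
  rot[10] = cB$AAcdCBaEeA
  rot[11] = B$AAcdCBaEeAc
  rot[12] = $AAcdCBaEeAcB
Sorted (with $ < everything):
  sorted[0] = $AAcdCBaEeAcB  (last char: 'B')
  sorted[1] = AAcdCBaEeAcB$  (last char: '$')
  sorted[2] = AcB$AAcdCBaEe  (last char: 'e')
  sorted[3] = AcdCBaEeAcB$A  (last char: 'A')
  sorted[4] = B$AAcdCBaEeAc  (last char: 'c')
  sorted[5] = BaEeAcB$AAcdC  (last char: 'C')
  sorted[6] = CBaEeAcB$AAcd  (last char: 'd')
  sorted[7] = EeAcB$AAcdCBa  (last char: 'a')
  sorted[8] = aEeAcB$AAcdCB  (last char: 'B')
  sorted[9] = cB$AAcdCBaEeA  (last char: 'A')
  sorted[10] = cdCBaEeAcB$AA  (last char: 'A')
  sorted[11] = dCBaEeAcB$AAc  (last char: 'c')
  sorted[12] = eAcB$AAcdCBaE  (last char: 'E')
Last column: B$eAcCdaBAAcE
Original string S is at sorted index 1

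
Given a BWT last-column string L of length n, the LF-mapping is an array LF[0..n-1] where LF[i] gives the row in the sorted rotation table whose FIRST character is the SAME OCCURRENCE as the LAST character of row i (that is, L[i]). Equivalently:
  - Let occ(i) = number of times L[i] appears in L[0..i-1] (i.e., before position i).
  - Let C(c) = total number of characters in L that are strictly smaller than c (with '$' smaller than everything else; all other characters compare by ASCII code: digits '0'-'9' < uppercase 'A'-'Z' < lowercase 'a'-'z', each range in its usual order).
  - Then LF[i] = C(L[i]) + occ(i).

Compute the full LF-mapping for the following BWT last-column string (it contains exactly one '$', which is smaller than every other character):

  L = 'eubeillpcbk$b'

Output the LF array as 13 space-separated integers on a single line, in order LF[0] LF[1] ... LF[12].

Char counts: '$':1, 'b':3, 'c':1, 'e':2, 'i':1, 'k':1, 'l':2, 'p':1, 'u':1
C (first-col start): C('$')=0, C('b')=1, C('c')=4, C('e')=5, C('i')=7, C('k')=8, C('l')=9, C('p')=11, C('u')=12
L[0]='e': occ=0, LF[0]=C('e')+0=5+0=5
L[1]='u': occ=0, LF[1]=C('u')+0=12+0=12
L[2]='b': occ=0, LF[2]=C('b')+0=1+0=1
L[3]='e': occ=1, LF[3]=C('e')+1=5+1=6
L[4]='i': occ=0, LF[4]=C('i')+0=7+0=7
L[5]='l': occ=0, LF[5]=C('l')+0=9+0=9
L[6]='l': occ=1, LF[6]=C('l')+1=9+1=10
L[7]='p': occ=0, LF[7]=C('p')+0=11+0=11
L[8]='c': occ=0, LF[8]=C('c')+0=4+0=4
L[9]='b': occ=1, LF[9]=C('b')+1=1+1=2
L[10]='k': occ=0, LF[10]=C('k')+0=8+0=8
L[11]='$': occ=0, LF[11]=C('$')+0=0+0=0
L[12]='b': occ=2, LF[12]=C('b')+2=1+2=3

Answer: 5 12 1 6 7 9 10 11 4 2 8 0 3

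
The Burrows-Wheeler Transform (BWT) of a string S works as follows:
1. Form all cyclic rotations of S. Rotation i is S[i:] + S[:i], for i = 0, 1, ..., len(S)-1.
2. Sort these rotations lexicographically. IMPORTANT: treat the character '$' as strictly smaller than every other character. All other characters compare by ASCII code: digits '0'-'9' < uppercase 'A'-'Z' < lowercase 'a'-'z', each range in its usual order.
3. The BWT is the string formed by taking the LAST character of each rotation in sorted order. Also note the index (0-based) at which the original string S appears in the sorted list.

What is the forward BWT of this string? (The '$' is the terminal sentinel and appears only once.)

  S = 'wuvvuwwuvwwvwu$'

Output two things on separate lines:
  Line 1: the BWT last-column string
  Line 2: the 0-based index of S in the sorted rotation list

All 15 rotations (rotation i = S[i:]+S[:i]):
  rot[0] = wuvvuwwuvwwvwu$
  rot[1] = uvvuwwuvwwvwu$w
  rot[2] = vvuwwuvwwvwu$wu
  rot[3] = vuwwuvwwvwu$wuv
  rot[4] = uwwuvwwvwu$wuvv
  rot[5] = wwuvwwvwu$wuvvu
  rot[6] = wuvwwvwu$wuvvuw
  rot[7] = uvwwvwu$wuvvuww
  rot[8] = vwwvwu$wuvvuwwu
  rot[9] = wwvwu$wuvvuwwuv
  rot[10] = wvwu$wuvvuwwuvw
  rot[11] = vwu$wuvvuwwuvww
  rot[12] = wu$wuvvuwwuvwwv
  rot[13] = u$wuvvuwwuvwwvw
  rot[14] = $wuvvuwwuvwwvwu
Sorted (with $ < everything):
  sorted[0] = $wuvvuwwuvwwvwu  (last char: 'u')
  sorted[1] = u$wuvvuwwuvwwvw  (last char: 'w')
  sorted[2] = uvvuwwuvwwvwu$w  (last char: 'w')
  sorted[3] = uvwwvwu$wuvvuww  (last char: 'w')
  sorted[4] = uwwuvwwvwu$wuvv  (last char: 'v')
  sorted[5] = vuwwuvwwvwu$wuv  (last char: 'v')
  sorted[6] = vvuwwuvwwvwu$wu  (last char: 'u')
  sorted[7] = vwu$wuvvuwwuvww  (last char: 'w')
  sorted[8] = vwwvwu$wuvvuwwu  (last char: 'u')
  sorted[9] = wu$wuvvuwwuvwwv  (last char: 'v')
  sorted[10] = wuvvuwwuvwwvwu$  (last char: '$')
  sorted[11] = wuvwwvwu$wuvvuw  (last char: 'w')
  sorted[12] = wvwu$wuvvuwwuvw  (last char: 'w')
  sorted[13] = wwuvwwvwu$wuvvu  (last char: 'u')
  sorted[14] = wwvwu$wuvvuwwuv  (last char: 'v')
Last column: uwwwvvuwuv$wwuv
Original string S is at sorted index 10

Answer: uwwwvvuwuv$wwuv
10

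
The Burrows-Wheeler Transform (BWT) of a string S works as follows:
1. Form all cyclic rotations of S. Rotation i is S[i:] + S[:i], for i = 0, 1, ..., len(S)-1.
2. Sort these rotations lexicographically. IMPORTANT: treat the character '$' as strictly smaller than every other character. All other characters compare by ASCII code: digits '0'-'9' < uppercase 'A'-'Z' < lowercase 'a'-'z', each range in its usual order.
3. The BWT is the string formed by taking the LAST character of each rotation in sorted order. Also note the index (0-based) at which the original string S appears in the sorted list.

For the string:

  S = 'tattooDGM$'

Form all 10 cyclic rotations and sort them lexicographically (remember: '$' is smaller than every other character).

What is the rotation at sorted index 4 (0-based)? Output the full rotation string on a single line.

All 10 rotations (rotation i = S[i:]+S[:i]):
  rot[0] = tattooDGM$
  rot[1] = attooDGM$t
  rot[2] = ttooDGM$ta
  rot[3] = tooDGM$tat
  rot[4] = ooDGM$tatt
  rot[5] = oDGM$tatto
  rot[6] = DGM$tattoo
  rot[7] = GM$tattooD
  rot[8] = M$tattooDG
  rot[9] = $tattooDGM
Sorted (with $ < everything):
  sorted[0] = $tattooDGM
  sorted[1] = DGM$tattoo
  sorted[2] = GM$tattooD
  sorted[3] = M$tattooDG
  sorted[4] = attooDGM$t
  sorted[5] = oDGM$tatto
  sorted[6] = ooDGM$tatt
  sorted[7] = tattooDGM$
  sorted[8] = tooDGM$tat
  sorted[9] = ttooDGM$ta
sorted[4] = attooDGM$t

Answer: attooDGM$t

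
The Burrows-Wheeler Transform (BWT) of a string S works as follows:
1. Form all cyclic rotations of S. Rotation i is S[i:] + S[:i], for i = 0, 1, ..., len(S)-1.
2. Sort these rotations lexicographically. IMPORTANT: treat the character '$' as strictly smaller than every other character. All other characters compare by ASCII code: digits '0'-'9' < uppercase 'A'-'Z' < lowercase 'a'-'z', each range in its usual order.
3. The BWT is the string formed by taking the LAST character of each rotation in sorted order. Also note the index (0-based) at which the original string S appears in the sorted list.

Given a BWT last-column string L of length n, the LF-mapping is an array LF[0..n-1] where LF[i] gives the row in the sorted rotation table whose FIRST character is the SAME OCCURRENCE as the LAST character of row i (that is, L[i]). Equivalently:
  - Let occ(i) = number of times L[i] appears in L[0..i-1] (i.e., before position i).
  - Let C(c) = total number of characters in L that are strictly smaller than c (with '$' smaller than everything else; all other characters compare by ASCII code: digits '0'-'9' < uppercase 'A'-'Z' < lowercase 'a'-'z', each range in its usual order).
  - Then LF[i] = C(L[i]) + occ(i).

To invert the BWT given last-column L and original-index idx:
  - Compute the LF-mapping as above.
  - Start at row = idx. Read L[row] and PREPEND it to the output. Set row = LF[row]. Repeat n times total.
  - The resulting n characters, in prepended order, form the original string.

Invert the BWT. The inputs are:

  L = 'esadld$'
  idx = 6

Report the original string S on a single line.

LF mapping: 4 6 1 2 5 3 0
Walk LF starting at row 6, prepending L[row]:
  step 1: row=6, L[6]='$', prepend. Next row=LF[6]=0
  step 2: row=0, L[0]='e', prepend. Next row=LF[0]=4
  step 3: row=4, L[4]='l', prepend. Next row=LF[4]=5
  step 4: row=5, L[5]='d', prepend. Next row=LF[5]=3
  step 5: row=3, L[3]='d', prepend. Next row=LF[3]=2
  step 6: row=2, L[2]='a', prepend. Next row=LF[2]=1
  step 7: row=1, L[1]='s', prepend. Next row=LF[1]=6
Reversed output: saddle$

Answer: saddle$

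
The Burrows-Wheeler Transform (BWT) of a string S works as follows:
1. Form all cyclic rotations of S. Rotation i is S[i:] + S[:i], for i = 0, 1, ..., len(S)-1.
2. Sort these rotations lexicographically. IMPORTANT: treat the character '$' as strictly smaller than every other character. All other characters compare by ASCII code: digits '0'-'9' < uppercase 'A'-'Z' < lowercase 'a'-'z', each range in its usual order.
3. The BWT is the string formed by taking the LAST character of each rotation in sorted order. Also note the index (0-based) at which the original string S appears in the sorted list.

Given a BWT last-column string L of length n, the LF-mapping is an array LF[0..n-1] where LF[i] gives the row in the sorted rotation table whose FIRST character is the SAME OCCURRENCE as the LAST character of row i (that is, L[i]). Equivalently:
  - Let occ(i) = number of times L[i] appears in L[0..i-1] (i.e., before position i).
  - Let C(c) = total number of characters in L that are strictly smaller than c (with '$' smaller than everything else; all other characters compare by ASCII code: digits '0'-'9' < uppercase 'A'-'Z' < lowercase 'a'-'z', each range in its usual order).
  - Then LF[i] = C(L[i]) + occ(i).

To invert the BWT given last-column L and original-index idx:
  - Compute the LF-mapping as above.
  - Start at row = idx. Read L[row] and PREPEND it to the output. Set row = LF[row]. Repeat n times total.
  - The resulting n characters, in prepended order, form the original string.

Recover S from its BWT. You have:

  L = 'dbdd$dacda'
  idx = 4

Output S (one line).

LF mapping: 5 3 6 7 0 8 1 4 9 2
Walk LF starting at row 4, prepending L[row]:
  step 1: row=4, L[4]='$', prepend. Next row=LF[4]=0
  step 2: row=0, L[0]='d', prepend. Next row=LF[0]=5
  step 3: row=5, L[5]='d', prepend. Next row=LF[5]=8
  step 4: row=8, L[8]='d', prepend. Next row=LF[8]=9
  step 5: row=9, L[9]='a', prepend. Next row=LF[9]=2
  step 6: row=2, L[2]='d', prepend. Next row=LF[2]=6
  step 7: row=6, L[6]='a', prepend. Next row=LF[6]=1
  step 8: row=1, L[1]='b', prepend. Next row=LF[1]=3
  step 9: row=3, L[3]='d', prepend. Next row=LF[3]=7
  step 10: row=7, L[7]='c', prepend. Next row=LF[7]=4
Reversed output: cdbadaddd$

Answer: cdbadaddd$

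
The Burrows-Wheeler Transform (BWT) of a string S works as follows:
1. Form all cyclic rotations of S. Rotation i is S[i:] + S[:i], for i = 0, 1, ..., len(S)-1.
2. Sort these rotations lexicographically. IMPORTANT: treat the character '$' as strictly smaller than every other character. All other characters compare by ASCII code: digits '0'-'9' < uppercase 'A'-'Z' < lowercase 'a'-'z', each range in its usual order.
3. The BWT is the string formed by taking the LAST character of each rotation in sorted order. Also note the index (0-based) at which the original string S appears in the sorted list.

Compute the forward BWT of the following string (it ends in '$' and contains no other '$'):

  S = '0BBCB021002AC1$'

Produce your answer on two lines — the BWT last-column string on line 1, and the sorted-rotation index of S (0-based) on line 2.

Answer: 11B0$C2002C0BAB
4

Derivation:
All 15 rotations (rotation i = S[i:]+S[:i]):
  rot[0] = 0BBCB021002AC1$
  rot[1] = BBCB021002AC1$0
  rot[2] = BCB021002AC1$0B
  rot[3] = CB021002AC1$0BB
  rot[4] = B021002AC1$0BBC
  rot[5] = 021002AC1$0BBCB
  rot[6] = 21002AC1$0BBCB0
  rot[7] = 1002AC1$0BBCB02
  rot[8] = 002AC1$0BBCB021
  rot[9] = 02AC1$0BBCB0210
  rot[10] = 2AC1$0BBCB02100
  rot[11] = AC1$0BBCB021002
  rot[12] = C1$0BBCB021002A
  rot[13] = 1$0BBCB021002AC
  rot[14] = $0BBCB021002AC1
Sorted (with $ < everything):
  sorted[0] = $0BBCB021002AC1  (last char: '1')
  sorted[1] = 002AC1$0BBCB021  (last char: '1')
  sorted[2] = 021002AC1$0BBCB  (last char: 'B')
  sorted[3] = 02AC1$0BBCB0210  (last char: '0')
  sorted[4] = 0BBCB021002AC1$  (last char: '$')
  sorted[5] = 1$0BBCB021002AC  (last char: 'C')
  sorted[6] = 1002AC1$0BBCB02  (last char: '2')
  sorted[7] = 21002AC1$0BBCB0  (last char: '0')
  sorted[8] = 2AC1$0BBCB02100  (last char: '0')
  sorted[9] = AC1$0BBCB021002  (last char: '2')
  sorted[10] = B021002AC1$0BBC  (last char: 'C')
  sorted[11] = BBCB021002AC1$0  (last char: '0')
  sorted[12] = BCB021002AC1$0B  (last char: 'B')
  sorted[13] = C1$0BBCB021002A  (last char: 'A')
  sorted[14] = CB021002AC1$0BB  (last char: 'B')
Last column: 11B0$C2002C0BAB
Original string S is at sorted index 4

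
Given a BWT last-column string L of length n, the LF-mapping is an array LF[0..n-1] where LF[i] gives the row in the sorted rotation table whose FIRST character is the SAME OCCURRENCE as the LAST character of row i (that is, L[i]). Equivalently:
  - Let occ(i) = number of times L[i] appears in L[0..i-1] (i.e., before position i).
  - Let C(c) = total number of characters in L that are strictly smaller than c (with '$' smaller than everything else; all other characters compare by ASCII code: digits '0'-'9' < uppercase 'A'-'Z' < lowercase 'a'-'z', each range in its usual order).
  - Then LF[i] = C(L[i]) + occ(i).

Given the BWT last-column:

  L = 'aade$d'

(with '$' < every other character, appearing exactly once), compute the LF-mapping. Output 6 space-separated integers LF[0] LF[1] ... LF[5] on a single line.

Char counts: '$':1, 'a':2, 'd':2, 'e':1
C (first-col start): C('$')=0, C('a')=1, C('d')=3, C('e')=5
L[0]='a': occ=0, LF[0]=C('a')+0=1+0=1
L[1]='a': occ=1, LF[1]=C('a')+1=1+1=2
L[2]='d': occ=0, LF[2]=C('d')+0=3+0=3
L[3]='e': occ=0, LF[3]=C('e')+0=5+0=5
L[4]='$': occ=0, LF[4]=C('$')+0=0+0=0
L[5]='d': occ=1, LF[5]=C('d')+1=3+1=4

Answer: 1 2 3 5 0 4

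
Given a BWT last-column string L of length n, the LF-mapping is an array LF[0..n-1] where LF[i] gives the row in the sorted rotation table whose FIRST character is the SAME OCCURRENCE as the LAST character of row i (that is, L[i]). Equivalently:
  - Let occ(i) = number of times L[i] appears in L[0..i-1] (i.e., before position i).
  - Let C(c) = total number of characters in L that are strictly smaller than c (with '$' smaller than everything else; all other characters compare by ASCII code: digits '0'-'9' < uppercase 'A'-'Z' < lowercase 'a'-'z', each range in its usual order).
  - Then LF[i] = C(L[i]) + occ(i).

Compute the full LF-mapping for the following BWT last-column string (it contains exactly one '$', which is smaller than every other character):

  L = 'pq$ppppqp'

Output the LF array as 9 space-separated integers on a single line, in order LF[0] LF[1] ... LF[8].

Answer: 1 7 0 2 3 4 5 8 6

Derivation:
Char counts: '$':1, 'p':6, 'q':2
C (first-col start): C('$')=0, C('p')=1, C('q')=7
L[0]='p': occ=0, LF[0]=C('p')+0=1+0=1
L[1]='q': occ=0, LF[1]=C('q')+0=7+0=7
L[2]='$': occ=0, LF[2]=C('$')+0=0+0=0
L[3]='p': occ=1, LF[3]=C('p')+1=1+1=2
L[4]='p': occ=2, LF[4]=C('p')+2=1+2=3
L[5]='p': occ=3, LF[5]=C('p')+3=1+3=4
L[6]='p': occ=4, LF[6]=C('p')+4=1+4=5
L[7]='q': occ=1, LF[7]=C('q')+1=7+1=8
L[8]='p': occ=5, LF[8]=C('p')+5=1+5=6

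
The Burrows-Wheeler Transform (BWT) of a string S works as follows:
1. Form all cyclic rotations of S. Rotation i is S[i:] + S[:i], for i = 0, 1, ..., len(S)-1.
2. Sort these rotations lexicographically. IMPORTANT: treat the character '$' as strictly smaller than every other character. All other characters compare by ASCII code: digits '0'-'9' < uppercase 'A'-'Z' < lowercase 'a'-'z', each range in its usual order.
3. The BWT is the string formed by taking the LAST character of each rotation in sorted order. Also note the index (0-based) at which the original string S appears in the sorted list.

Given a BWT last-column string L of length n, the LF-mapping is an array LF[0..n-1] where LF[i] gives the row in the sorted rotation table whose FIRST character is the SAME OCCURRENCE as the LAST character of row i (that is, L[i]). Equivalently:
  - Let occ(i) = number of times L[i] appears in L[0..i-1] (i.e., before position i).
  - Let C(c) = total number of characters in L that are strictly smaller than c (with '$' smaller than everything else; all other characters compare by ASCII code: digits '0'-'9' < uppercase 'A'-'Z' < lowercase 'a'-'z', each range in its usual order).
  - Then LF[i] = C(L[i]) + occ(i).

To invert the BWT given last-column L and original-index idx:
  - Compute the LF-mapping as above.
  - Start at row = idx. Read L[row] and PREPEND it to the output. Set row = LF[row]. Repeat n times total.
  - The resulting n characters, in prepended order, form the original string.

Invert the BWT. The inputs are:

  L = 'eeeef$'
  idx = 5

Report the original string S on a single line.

LF mapping: 1 2 3 4 5 0
Walk LF starting at row 5, prepending L[row]:
  step 1: row=5, L[5]='$', prepend. Next row=LF[5]=0
  step 2: row=0, L[0]='e', prepend. Next row=LF[0]=1
  step 3: row=1, L[1]='e', prepend. Next row=LF[1]=2
  step 4: row=2, L[2]='e', prepend. Next row=LF[2]=3
  step 5: row=3, L[3]='e', prepend. Next row=LF[3]=4
  step 6: row=4, L[4]='f', prepend. Next row=LF[4]=5
Reversed output: feeee$

Answer: feeee$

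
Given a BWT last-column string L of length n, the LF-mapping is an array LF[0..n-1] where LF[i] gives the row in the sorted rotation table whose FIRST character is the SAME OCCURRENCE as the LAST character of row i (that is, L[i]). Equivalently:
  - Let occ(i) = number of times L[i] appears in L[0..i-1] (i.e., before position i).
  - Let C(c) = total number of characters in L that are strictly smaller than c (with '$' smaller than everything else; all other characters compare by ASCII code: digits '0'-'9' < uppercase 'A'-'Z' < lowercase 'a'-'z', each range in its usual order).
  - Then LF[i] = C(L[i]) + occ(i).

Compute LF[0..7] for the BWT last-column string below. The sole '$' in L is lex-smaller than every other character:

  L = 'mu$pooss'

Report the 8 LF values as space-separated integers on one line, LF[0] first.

Char counts: '$':1, 'm':1, 'o':2, 'p':1, 's':2, 'u':1
C (first-col start): C('$')=0, C('m')=1, C('o')=2, C('p')=4, C('s')=5, C('u')=7
L[0]='m': occ=0, LF[0]=C('m')+0=1+0=1
L[1]='u': occ=0, LF[1]=C('u')+0=7+0=7
L[2]='$': occ=0, LF[2]=C('$')+0=0+0=0
L[3]='p': occ=0, LF[3]=C('p')+0=4+0=4
L[4]='o': occ=0, LF[4]=C('o')+0=2+0=2
L[5]='o': occ=1, LF[5]=C('o')+1=2+1=3
L[6]='s': occ=0, LF[6]=C('s')+0=5+0=5
L[7]='s': occ=1, LF[7]=C('s')+1=5+1=6

Answer: 1 7 0 4 2 3 5 6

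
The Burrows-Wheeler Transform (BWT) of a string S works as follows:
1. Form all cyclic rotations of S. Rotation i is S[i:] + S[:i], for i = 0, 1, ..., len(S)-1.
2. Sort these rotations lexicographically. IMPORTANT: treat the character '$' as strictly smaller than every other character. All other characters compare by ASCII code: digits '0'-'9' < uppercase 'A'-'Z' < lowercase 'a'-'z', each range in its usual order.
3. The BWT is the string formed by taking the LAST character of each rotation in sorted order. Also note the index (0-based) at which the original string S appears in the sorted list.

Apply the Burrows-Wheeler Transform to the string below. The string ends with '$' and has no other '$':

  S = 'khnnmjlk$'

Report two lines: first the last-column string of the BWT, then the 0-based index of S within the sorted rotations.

Answer: kkml$jnnh
4

Derivation:
All 9 rotations (rotation i = S[i:]+S[:i]):
  rot[0] = khnnmjlk$
  rot[1] = hnnmjlk$k
  rot[2] = nnmjlk$kh
  rot[3] = nmjlk$khn
  rot[4] = mjlk$khnn
  rot[5] = jlk$khnnm
  rot[6] = lk$khnnmj
  rot[7] = k$khnnmjl
  rot[8] = $khnnmjlk
Sorted (with $ < everything):
  sorted[0] = $khnnmjlk  (last char: 'k')
  sorted[1] = hnnmjlk$k  (last char: 'k')
  sorted[2] = jlk$khnnm  (last char: 'm')
  sorted[3] = k$khnnmjl  (last char: 'l')
  sorted[4] = khnnmjlk$  (last char: '$')
  sorted[5] = lk$khnnmj  (last char: 'j')
  sorted[6] = mjlk$khnn  (last char: 'n')
  sorted[7] = nmjlk$khn  (last char: 'n')
  sorted[8] = nnmjlk$kh  (last char: 'h')
Last column: kkml$jnnh
Original string S is at sorted index 4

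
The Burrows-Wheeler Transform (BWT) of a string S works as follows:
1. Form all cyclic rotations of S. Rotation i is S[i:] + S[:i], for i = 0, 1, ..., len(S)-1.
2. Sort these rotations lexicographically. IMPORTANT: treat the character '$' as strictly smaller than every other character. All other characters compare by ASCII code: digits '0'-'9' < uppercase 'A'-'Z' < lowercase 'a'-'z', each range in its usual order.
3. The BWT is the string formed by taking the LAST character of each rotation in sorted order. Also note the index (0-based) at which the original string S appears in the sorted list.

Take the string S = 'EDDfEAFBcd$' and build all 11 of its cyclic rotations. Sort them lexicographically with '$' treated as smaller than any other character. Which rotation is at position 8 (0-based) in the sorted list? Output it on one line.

All 11 rotations (rotation i = S[i:]+S[:i]):
  rot[0] = EDDfEAFBcd$
  rot[1] = DDfEAFBcd$E
  rot[2] = DfEAFBcd$ED
  rot[3] = fEAFBcd$EDD
  rot[4] = EAFBcd$EDDf
  rot[5] = AFBcd$EDDfE
  rot[6] = FBcd$EDDfEA
  rot[7] = Bcd$EDDfEAF
  rot[8] = cd$EDDfEAFB
  rot[9] = d$EDDfEAFBc
  rot[10] = $EDDfEAFBcd
Sorted (with $ < everything):
  sorted[0] = $EDDfEAFBcd
  sorted[1] = AFBcd$EDDfE
  sorted[2] = Bcd$EDDfEAF
  sorted[3] = DDfEAFBcd$E
  sorted[4] = DfEAFBcd$ED
  sorted[5] = EAFBcd$EDDf
  sorted[6] = EDDfEAFBcd$
  sorted[7] = FBcd$EDDfEA
  sorted[8] = cd$EDDfEAFB
  sorted[9] = d$EDDfEAFBc
  sorted[10] = fEAFBcd$EDD
sorted[8] = cd$EDDfEAFB

Answer: cd$EDDfEAFB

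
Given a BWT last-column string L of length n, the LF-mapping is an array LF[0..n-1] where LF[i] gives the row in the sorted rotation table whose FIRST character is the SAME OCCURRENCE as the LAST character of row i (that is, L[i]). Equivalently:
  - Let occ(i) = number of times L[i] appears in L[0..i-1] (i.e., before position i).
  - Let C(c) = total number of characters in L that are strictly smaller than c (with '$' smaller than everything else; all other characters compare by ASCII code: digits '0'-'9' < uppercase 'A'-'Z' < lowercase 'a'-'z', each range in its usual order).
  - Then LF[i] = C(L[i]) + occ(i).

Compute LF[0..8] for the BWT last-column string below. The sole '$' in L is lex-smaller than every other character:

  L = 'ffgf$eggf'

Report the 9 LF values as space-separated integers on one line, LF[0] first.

Answer: 2 3 6 4 0 1 7 8 5

Derivation:
Char counts: '$':1, 'e':1, 'f':4, 'g':3
C (first-col start): C('$')=0, C('e')=1, C('f')=2, C('g')=6
L[0]='f': occ=0, LF[0]=C('f')+0=2+0=2
L[1]='f': occ=1, LF[1]=C('f')+1=2+1=3
L[2]='g': occ=0, LF[2]=C('g')+0=6+0=6
L[3]='f': occ=2, LF[3]=C('f')+2=2+2=4
L[4]='$': occ=0, LF[4]=C('$')+0=0+0=0
L[5]='e': occ=0, LF[5]=C('e')+0=1+0=1
L[6]='g': occ=1, LF[6]=C('g')+1=6+1=7
L[7]='g': occ=2, LF[7]=C('g')+2=6+2=8
L[8]='f': occ=3, LF[8]=C('f')+3=2+3=5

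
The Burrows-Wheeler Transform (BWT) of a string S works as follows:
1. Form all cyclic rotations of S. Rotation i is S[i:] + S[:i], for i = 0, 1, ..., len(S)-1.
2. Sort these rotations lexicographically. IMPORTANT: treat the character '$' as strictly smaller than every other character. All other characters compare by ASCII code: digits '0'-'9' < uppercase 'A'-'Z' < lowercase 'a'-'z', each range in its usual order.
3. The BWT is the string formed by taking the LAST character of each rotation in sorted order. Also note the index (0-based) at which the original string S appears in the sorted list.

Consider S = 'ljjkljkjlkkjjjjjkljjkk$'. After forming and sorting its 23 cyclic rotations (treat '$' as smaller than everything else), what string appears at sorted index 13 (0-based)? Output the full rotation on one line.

Answer: kjjjjjkljjkk$ljjkljkjlk

Derivation:
All 23 rotations (rotation i = S[i:]+S[:i]):
  rot[0] = ljjkljkjlkkjjjjjkljjkk$
  rot[1] = jjkljkjlkkjjjjjkljjkk$l
  rot[2] = jkljkjlkkjjjjjkljjkk$lj
  rot[3] = kljkjlkkjjjjjkljjkk$ljj
  rot[4] = ljkjlkkjjjjjkljjkk$ljjk
  rot[5] = jkjlkkjjjjjkljjkk$ljjkl
  rot[6] = kjlkkjjjjjkljjkk$ljjklj
  rot[7] = jlkkjjjjjkljjkk$ljjkljk
  rot[8] = lkkjjjjjkljjkk$ljjkljkj
  rot[9] = kkjjjjjkljjkk$ljjkljkjl
  rot[10] = kjjjjjkljjkk$ljjkljkjlk
  rot[11] = jjjjjkljjkk$ljjkljkjlkk
  rot[12] = jjjjkljjkk$ljjkljkjlkkj
  rot[13] = jjjkljjkk$ljjkljkjlkkjj
  rot[14] = jjkljjkk$ljjkljkjlkkjjj
  rot[15] = jkljjkk$ljjkljkjlkkjjjj
  rot[16] = kljjkk$ljjkljkjlkkjjjjj
  rot[17] = ljjkk$ljjkljkjlkkjjjjjk
  rot[18] = jjkk$ljjkljkjlkkjjjjjkl
  rot[19] = jkk$ljjkljkjlkkjjjjjklj
  rot[20] = kk$ljjkljkjlkkjjjjjkljj
  rot[21] = k$ljjkljkjlkkjjjjjkljjk
  rot[22] = $ljjkljkjlkkjjjjjkljjkk
Sorted (with $ < everything):
  sorted[0] = $ljjkljkjlkkjjjjjkljjkk
  sorted[1] = jjjjjkljjkk$ljjkljkjlkk
  sorted[2] = jjjjkljjkk$ljjkljkjlkkj
  sorted[3] = jjjkljjkk$ljjkljkjlkkjj
  sorted[4] = jjkk$ljjkljkjlkkjjjjjkl
  sorted[5] = jjkljjkk$ljjkljkjlkkjjj
  sorted[6] = jjkljkjlkkjjjjjkljjkk$l
  sorted[7] = jkjlkkjjjjjkljjkk$ljjkl
  sorted[8] = jkk$ljjkljkjlkkjjjjjklj
  sorted[9] = jkljjkk$ljjkljkjlkkjjjj
  sorted[10] = jkljkjlkkjjjjjkljjkk$lj
  sorted[11] = jlkkjjjjjkljjkk$ljjkljk
  sorted[12] = k$ljjkljkjlkkjjjjjkljjk
  sorted[13] = kjjjjjkljjkk$ljjkljkjlk
  sorted[14] = kjlkkjjjjjkljjkk$ljjklj
  sorted[15] = kk$ljjkljkjlkkjjjjjkljj
  sorted[16] = kkjjjjjkljjkk$ljjkljkjl
  sorted[17] = kljjkk$ljjkljkjlkkjjjjj
  sorted[18] = kljkjlkkjjjjjkljjkk$ljj
  sorted[19] = ljjkk$ljjkljkjlkkjjjjjk
  sorted[20] = ljjkljkjlkkjjjjjkljjkk$
  sorted[21] = ljkjlkkjjjjjkljjkk$ljjk
  sorted[22] = lkkjjjjjkljjkk$ljjkljkj
sorted[13] = kjjjjjkljjkk$ljjkljkjlk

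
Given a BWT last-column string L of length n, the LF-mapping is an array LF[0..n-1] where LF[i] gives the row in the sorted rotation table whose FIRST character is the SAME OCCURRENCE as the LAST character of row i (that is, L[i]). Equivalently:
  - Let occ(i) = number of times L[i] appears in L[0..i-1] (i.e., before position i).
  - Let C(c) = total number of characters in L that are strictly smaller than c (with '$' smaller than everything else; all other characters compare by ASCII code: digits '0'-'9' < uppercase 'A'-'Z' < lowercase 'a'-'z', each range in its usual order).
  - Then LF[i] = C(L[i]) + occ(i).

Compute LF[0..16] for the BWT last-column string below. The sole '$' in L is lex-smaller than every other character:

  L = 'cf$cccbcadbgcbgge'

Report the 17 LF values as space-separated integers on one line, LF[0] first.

Answer: 5 13 0 6 7 8 2 9 1 11 3 14 10 4 15 16 12

Derivation:
Char counts: '$':1, 'a':1, 'b':3, 'c':6, 'd':1, 'e':1, 'f':1, 'g':3
C (first-col start): C('$')=0, C('a')=1, C('b')=2, C('c')=5, C('d')=11, C('e')=12, C('f')=13, C('g')=14
L[0]='c': occ=0, LF[0]=C('c')+0=5+0=5
L[1]='f': occ=0, LF[1]=C('f')+0=13+0=13
L[2]='$': occ=0, LF[2]=C('$')+0=0+0=0
L[3]='c': occ=1, LF[3]=C('c')+1=5+1=6
L[4]='c': occ=2, LF[4]=C('c')+2=5+2=7
L[5]='c': occ=3, LF[5]=C('c')+3=5+3=8
L[6]='b': occ=0, LF[6]=C('b')+0=2+0=2
L[7]='c': occ=4, LF[7]=C('c')+4=5+4=9
L[8]='a': occ=0, LF[8]=C('a')+0=1+0=1
L[9]='d': occ=0, LF[9]=C('d')+0=11+0=11
L[10]='b': occ=1, LF[10]=C('b')+1=2+1=3
L[11]='g': occ=0, LF[11]=C('g')+0=14+0=14
L[12]='c': occ=5, LF[12]=C('c')+5=5+5=10
L[13]='b': occ=2, LF[13]=C('b')+2=2+2=4
L[14]='g': occ=1, LF[14]=C('g')+1=14+1=15
L[15]='g': occ=2, LF[15]=C('g')+2=14+2=16
L[16]='e': occ=0, LF[16]=C('e')+0=12+0=12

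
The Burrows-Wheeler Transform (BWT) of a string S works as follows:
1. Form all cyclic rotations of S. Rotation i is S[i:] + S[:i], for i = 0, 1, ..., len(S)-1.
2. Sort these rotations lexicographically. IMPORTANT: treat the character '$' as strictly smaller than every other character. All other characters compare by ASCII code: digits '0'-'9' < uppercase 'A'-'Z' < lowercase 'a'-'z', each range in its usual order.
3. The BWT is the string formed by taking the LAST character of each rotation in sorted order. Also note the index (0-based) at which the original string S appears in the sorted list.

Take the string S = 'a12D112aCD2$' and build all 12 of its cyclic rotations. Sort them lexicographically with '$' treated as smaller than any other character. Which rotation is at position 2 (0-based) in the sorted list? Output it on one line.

All 12 rotations (rotation i = S[i:]+S[:i]):
  rot[0] = a12D112aCD2$
  rot[1] = 12D112aCD2$a
  rot[2] = 2D112aCD2$a1
  rot[3] = D112aCD2$a12
  rot[4] = 112aCD2$a12D
  rot[5] = 12aCD2$a12D1
  rot[6] = 2aCD2$a12D11
  rot[7] = aCD2$a12D112
  rot[8] = CD2$a12D112a
  rot[9] = D2$a12D112aC
  rot[10] = 2$a12D112aCD
  rot[11] = $a12D112aCD2
Sorted (with $ < everything):
  sorted[0] = $a12D112aCD2
  sorted[1] = 112aCD2$a12D
  sorted[2] = 12D112aCD2$a
  sorted[3] = 12aCD2$a12D1
  sorted[4] = 2$a12D112aCD
  sorted[5] = 2D112aCD2$a1
  sorted[6] = 2aCD2$a12D11
  sorted[7] = CD2$a12D112a
  sorted[8] = D112aCD2$a12
  sorted[9] = D2$a12D112aC
  sorted[10] = a12D112aCD2$
  sorted[11] = aCD2$a12D112
sorted[2] = 12D112aCD2$a

Answer: 12D112aCD2$a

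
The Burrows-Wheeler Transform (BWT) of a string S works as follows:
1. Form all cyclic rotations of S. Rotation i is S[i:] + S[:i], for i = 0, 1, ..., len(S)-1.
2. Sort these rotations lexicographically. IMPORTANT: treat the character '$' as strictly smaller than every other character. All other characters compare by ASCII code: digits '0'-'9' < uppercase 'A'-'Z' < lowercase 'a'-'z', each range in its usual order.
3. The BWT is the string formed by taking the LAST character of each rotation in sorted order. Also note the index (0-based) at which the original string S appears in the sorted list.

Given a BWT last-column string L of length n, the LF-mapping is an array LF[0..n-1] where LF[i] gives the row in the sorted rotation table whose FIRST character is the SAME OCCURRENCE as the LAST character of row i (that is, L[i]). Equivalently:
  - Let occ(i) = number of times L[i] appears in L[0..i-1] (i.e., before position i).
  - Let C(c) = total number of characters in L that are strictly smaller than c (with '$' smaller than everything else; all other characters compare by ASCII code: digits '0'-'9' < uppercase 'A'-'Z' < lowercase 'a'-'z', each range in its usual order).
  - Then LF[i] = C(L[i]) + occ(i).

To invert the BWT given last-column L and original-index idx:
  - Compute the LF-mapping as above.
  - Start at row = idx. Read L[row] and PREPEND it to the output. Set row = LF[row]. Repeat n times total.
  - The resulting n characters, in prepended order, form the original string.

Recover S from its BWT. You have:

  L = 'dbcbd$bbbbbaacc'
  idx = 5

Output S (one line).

Answer: bbbbbcacdbbacd$

Derivation:
LF mapping: 13 3 10 4 14 0 5 6 7 8 9 1 2 11 12
Walk LF starting at row 5, prepending L[row]:
  step 1: row=5, L[5]='$', prepend. Next row=LF[5]=0
  step 2: row=0, L[0]='d', prepend. Next row=LF[0]=13
  step 3: row=13, L[13]='c', prepend. Next row=LF[13]=11
  step 4: row=11, L[11]='a', prepend. Next row=LF[11]=1
  step 5: row=1, L[1]='b', prepend. Next row=LF[1]=3
  step 6: row=3, L[3]='b', prepend. Next row=LF[3]=4
  step 7: row=4, L[4]='d', prepend. Next row=LF[4]=14
  step 8: row=14, L[14]='c', prepend. Next row=LF[14]=12
  step 9: row=12, L[12]='a', prepend. Next row=LF[12]=2
  step 10: row=2, L[2]='c', prepend. Next row=LF[2]=10
  step 11: row=10, L[10]='b', prepend. Next row=LF[10]=9
  step 12: row=9, L[9]='b', prepend. Next row=LF[9]=8
  step 13: row=8, L[8]='b', prepend. Next row=LF[8]=7
  step 14: row=7, L[7]='b', prepend. Next row=LF[7]=6
  step 15: row=6, L[6]='b', prepend. Next row=LF[6]=5
Reversed output: bbbbbcacdbbacd$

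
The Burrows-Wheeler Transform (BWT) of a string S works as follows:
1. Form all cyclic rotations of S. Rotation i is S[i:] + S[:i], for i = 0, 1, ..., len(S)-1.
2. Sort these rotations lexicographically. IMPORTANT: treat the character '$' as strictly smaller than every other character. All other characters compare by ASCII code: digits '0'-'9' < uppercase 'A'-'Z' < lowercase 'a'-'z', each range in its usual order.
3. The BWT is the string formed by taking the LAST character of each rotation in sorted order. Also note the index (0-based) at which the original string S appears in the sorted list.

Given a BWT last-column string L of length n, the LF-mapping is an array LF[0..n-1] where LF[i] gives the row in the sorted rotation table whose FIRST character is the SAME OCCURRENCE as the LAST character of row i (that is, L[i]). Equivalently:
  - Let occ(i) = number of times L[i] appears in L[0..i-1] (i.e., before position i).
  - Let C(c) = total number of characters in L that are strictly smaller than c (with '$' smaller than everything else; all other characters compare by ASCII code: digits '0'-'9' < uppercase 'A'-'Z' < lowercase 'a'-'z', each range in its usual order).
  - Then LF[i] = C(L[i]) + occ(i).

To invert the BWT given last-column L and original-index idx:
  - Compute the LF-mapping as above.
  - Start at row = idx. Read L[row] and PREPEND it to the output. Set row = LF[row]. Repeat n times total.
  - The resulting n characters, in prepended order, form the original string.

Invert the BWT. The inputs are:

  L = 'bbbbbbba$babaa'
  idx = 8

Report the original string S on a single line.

LF mapping: 5 6 7 8 9 10 11 1 0 12 2 13 3 4
Walk LF starting at row 8, prepending L[row]:
  step 1: row=8, L[8]='$', prepend. Next row=LF[8]=0
  step 2: row=0, L[0]='b', prepend. Next row=LF[0]=5
  step 3: row=5, L[5]='b', prepend. Next row=LF[5]=10
  step 4: row=10, L[10]='a', prepend. Next row=LF[10]=2
  step 5: row=2, L[2]='b', prepend. Next row=LF[2]=7
  step 6: row=7, L[7]='a', prepend. Next row=LF[7]=1
  step 7: row=1, L[1]='b', prepend. Next row=LF[1]=6
  step 8: row=6, L[6]='b', prepend. Next row=LF[6]=11
  step 9: row=11, L[11]='b', prepend. Next row=LF[11]=13
  step 10: row=13, L[13]='a', prepend. Next row=LF[13]=4
  step 11: row=4, L[4]='b', prepend. Next row=LF[4]=9
  step 12: row=9, L[9]='b', prepend. Next row=LF[9]=12
  step 13: row=12, L[12]='a', prepend. Next row=LF[12]=3
  step 14: row=3, L[3]='b', prepend. Next row=LF[3]=8
Reversed output: babbabbbababb$

Answer: babbabbbababb$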